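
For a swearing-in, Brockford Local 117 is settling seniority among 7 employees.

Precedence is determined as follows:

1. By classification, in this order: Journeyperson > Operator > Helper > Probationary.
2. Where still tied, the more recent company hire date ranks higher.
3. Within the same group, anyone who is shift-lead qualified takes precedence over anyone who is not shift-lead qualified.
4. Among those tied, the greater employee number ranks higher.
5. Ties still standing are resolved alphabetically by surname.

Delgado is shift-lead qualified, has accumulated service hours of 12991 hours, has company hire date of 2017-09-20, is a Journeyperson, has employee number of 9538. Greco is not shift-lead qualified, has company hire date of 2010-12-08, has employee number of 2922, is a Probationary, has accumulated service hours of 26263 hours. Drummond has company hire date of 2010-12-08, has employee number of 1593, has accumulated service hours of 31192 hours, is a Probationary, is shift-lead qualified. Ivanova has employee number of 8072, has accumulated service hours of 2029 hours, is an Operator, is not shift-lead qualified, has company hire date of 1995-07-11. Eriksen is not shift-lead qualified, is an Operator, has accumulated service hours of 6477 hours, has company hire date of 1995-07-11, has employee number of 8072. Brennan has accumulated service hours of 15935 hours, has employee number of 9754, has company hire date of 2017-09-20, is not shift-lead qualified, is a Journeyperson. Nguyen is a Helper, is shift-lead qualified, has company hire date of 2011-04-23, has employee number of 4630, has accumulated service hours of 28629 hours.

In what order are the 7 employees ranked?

By classification: Delgado and Brennan (Journeyperson); then Eriksen and Ivanova (Operator); then Nguyen (Helper); then Drummond and Greco (Probationary).
Delgado and Brennan both have company hire date 2017-09-20, so the next rule applies.
Among Delgado and Brennan, shift-lead qualified before not shift-lead qualified: Delgado (shift-lead qualified) before Brennan (not shift-lead qualified).
Eriksen and Ivanova both have company hire date 1995-07-11, so the next rule applies.
Eriksen and Ivanova are each not shift-lead qualified, so the next rule applies.
Eriksen and Ivanova both have employee number 8072, so the next rule applies.
Among Eriksen and Ivanova, alphabetically by surname: Eriksen before Ivanova.
Drummond and Greco both have company hire date 2010-12-08, so the next rule applies.
Among Drummond and Greco, shift-lead qualified before not shift-lead qualified: Drummond (shift-lead qualified) before Greco (not shift-lead qualified).
Full order: Delgado, Brennan, Eriksen, Ivanova, Nguyen, Drummond, Greco.

Delgado, Brennan, Eriksen, Ivanova, Nguyen, Drummond, Greco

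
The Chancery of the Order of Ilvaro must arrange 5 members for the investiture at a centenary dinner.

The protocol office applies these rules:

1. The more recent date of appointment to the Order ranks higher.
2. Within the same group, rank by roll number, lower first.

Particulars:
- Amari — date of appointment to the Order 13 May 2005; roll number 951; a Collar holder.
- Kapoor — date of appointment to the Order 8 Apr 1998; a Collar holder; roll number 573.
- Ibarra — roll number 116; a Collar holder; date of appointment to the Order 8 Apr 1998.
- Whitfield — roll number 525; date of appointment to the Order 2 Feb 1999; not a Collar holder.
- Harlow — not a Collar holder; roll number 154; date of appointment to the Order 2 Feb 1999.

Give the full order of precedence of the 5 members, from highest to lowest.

By date of appointment to the Order (later first): Amari (13 May 2005); then Harlow and Whitfield (both 2 Feb 1999); then Ibarra and Kapoor (both 8 Apr 1998).
Among Harlow and Whitfield, by roll number (lower first): Harlow (154) before Whitfield (525).
Among Ibarra and Kapoor, by roll number (lower first): Ibarra (116) before Kapoor (573).
Full order: Amari, Harlow, Whitfield, Ibarra, Kapoor.

Amari, Harlow, Whitfield, Ibarra, Kapoor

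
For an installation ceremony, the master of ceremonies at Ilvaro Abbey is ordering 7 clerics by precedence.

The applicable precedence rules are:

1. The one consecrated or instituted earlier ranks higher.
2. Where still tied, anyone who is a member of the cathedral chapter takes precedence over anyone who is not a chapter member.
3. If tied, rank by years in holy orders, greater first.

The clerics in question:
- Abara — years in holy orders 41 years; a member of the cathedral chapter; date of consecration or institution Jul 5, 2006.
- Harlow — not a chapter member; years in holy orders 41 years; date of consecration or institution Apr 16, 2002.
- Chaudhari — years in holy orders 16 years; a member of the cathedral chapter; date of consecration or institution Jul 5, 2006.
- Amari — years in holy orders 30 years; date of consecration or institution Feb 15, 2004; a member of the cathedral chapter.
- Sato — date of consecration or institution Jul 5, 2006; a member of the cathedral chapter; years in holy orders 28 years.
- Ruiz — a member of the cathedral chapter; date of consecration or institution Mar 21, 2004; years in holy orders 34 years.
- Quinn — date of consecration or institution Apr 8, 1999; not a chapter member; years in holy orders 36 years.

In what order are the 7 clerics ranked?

By date of consecration or institution (earlier first): Quinn (Apr 8, 1999); then Harlow (Apr 16, 2002); then Amari (Feb 15, 2004); then Ruiz (Mar 21, 2004); then Abara, Sato and Chaudhari (each Jul 5, 2006).
Abara, Sato and Chaudhari are each a member of the cathedral chapter, so the next rule applies.
Among Abara, Sato and Chaudhari, by years in holy orders (higher first): Abara (41 years) before Sato (28 years) before Chaudhari (16 years).
Full order: Quinn, Harlow, Amari, Ruiz, Abara, Sato, Chaudhari.

Quinn, Harlow, Amari, Ruiz, Abara, Sato, Chaudhari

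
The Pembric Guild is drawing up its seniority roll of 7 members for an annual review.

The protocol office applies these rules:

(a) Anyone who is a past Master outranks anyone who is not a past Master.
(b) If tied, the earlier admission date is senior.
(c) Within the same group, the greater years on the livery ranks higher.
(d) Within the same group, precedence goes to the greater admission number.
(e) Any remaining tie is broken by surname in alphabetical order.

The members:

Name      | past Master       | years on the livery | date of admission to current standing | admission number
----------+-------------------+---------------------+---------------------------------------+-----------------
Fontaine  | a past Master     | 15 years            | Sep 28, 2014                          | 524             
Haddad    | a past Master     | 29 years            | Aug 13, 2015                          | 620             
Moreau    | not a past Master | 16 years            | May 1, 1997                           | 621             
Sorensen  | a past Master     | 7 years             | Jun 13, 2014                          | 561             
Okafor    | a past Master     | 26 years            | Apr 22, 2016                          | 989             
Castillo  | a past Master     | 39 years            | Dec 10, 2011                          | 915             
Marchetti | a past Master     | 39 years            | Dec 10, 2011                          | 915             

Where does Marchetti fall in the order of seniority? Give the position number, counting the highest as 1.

By the first rule: Castillo, Marchetti, Sorensen, Fontaine, Haddad and Okafor (each a past Master); then Moreau (not a past Master).
Among Castillo, Marchetti, Sorensen, Fontaine, Haddad and Okafor, by date of admission to current standing (earlier first): Castillo and Marchetti (Dec 10, 2011) before Sorensen (Jun 13, 2014) before Fontaine (Sep 28, 2014) before Haddad (Aug 13, 2015) before Okafor (Apr 22, 2016).
Castillo and Marchetti both have years on the livery 39 years, so the next rule applies.
Castillo and Marchetti both have admission number 915, so the next rule applies.
Among Castillo and Marchetti, alphabetically by surname: Castillo before Marchetti.
Order: Castillo, Marchetti, Sorensen, Fontaine, Haddad, Okafor, Moreau. So position 2.

2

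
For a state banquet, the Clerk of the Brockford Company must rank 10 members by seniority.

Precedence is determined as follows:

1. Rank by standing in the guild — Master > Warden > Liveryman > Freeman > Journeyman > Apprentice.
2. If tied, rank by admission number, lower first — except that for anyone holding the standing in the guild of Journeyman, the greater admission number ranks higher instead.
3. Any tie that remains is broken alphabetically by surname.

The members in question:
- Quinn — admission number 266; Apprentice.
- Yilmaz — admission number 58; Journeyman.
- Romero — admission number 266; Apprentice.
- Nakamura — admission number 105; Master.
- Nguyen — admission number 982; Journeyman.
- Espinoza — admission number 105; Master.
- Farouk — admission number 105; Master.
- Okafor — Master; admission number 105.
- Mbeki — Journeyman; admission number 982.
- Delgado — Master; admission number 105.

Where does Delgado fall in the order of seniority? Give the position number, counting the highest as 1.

1

By standing in the guild: Delgado, Espinoza, Farouk, Nakamura and Okafor (Master); then Mbeki, Nguyen and Yilmaz (Journeyman); then Quinn and Romero (Apprentice).
Delgado, Espinoza, Farouk, Nakamura and Okafor all have admission number 105, so the next rule applies.
Among Delgado, Espinoza, Farouk, Nakamura and Okafor, alphabetically by surname: Delgado before Espinoza before Farouk before Nakamura before Okafor.
Among Mbeki, Nguyen and Yilmaz, by admission number (higher first) (reversed rule for this group): Mbeki and Nguyen (982) before Yilmaz (58).
Among Mbeki and Nguyen, alphabetically by surname: Mbeki before Nguyen.
Quinn and Romero both have admission number 266, so the next rule applies.
Among Quinn and Romero, alphabetically by surname: Quinn before Romero.
Order: Delgado, Espinoza, Farouk, Nakamura, Okafor, Mbeki, Nguyen, Yilmaz, Quinn, Romero. So position 1.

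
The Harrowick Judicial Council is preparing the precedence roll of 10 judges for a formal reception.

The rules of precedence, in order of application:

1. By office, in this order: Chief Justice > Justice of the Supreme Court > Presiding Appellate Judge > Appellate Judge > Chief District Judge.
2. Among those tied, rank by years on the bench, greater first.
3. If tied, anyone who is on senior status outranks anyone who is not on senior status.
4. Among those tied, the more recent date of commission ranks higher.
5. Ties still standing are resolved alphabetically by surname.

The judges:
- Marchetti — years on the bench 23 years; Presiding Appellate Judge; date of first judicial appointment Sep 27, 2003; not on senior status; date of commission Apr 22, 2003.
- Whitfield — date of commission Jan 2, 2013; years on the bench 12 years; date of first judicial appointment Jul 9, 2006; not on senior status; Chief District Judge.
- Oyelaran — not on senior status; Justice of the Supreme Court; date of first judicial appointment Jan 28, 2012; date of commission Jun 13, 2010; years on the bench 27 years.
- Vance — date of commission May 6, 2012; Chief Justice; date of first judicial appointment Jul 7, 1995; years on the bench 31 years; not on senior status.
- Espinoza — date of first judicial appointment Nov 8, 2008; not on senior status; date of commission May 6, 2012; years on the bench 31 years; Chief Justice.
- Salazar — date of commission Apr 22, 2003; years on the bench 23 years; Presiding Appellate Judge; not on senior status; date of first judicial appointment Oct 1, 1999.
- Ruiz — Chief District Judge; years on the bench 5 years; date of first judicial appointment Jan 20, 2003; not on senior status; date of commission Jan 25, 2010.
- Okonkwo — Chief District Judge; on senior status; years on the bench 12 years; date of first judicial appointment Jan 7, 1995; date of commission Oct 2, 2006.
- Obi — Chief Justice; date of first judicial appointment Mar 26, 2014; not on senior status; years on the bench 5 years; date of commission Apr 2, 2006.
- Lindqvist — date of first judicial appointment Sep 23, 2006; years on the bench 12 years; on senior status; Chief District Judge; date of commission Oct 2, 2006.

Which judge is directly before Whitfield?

Okonkwo

By office: Espinoza, Vance and Obi (Chief Justice); then Oyelaran (Justice of the Supreme Court); then Marchetti and Salazar (Presiding Appellate Judge); then Lindqvist, Okonkwo, Whitfield and Ruiz (Chief District Judge).
Among Espinoza, Vance and Obi, by years on the bench (higher first): Espinoza and Vance (31 years) before Obi (5 years).
Espinoza and Vance are each not on senior status, so the next rule applies.
Espinoza and Vance both have date of commission May 6, 2012, so the next rule applies.
Among Espinoza and Vance, alphabetically by surname: Espinoza before Vance.
Marchetti and Salazar both have years on the bench 23 years, so the next rule applies.
Marchetti and Salazar are each not on senior status, so the next rule applies.
Marchetti and Salazar both have date of commission Apr 22, 2003, so the next rule applies.
Among Marchetti and Salazar, alphabetically by surname: Marchetti before Salazar.
Among Lindqvist, Okonkwo, Whitfield and Ruiz, by years on the bench (higher first): Lindqvist, Okonkwo and Whitfield (12 years) before Ruiz (5 years).
Among Lindqvist, Okonkwo and Whitfield, on senior status before not on senior status: Lindqvist and Okonkwo (on senior status) before Whitfield (not on senior status).
Lindqvist and Okonkwo both have date of commission Oct 2, 2006, so the next rule applies.
Among Lindqvist and Okonkwo, alphabetically by surname: Lindqvist before Okonkwo.
Order: Espinoza, Vance, Obi, Oyelaran, Marchetti, Salazar, Lindqvist, Okonkwo, Whitfield, Ruiz.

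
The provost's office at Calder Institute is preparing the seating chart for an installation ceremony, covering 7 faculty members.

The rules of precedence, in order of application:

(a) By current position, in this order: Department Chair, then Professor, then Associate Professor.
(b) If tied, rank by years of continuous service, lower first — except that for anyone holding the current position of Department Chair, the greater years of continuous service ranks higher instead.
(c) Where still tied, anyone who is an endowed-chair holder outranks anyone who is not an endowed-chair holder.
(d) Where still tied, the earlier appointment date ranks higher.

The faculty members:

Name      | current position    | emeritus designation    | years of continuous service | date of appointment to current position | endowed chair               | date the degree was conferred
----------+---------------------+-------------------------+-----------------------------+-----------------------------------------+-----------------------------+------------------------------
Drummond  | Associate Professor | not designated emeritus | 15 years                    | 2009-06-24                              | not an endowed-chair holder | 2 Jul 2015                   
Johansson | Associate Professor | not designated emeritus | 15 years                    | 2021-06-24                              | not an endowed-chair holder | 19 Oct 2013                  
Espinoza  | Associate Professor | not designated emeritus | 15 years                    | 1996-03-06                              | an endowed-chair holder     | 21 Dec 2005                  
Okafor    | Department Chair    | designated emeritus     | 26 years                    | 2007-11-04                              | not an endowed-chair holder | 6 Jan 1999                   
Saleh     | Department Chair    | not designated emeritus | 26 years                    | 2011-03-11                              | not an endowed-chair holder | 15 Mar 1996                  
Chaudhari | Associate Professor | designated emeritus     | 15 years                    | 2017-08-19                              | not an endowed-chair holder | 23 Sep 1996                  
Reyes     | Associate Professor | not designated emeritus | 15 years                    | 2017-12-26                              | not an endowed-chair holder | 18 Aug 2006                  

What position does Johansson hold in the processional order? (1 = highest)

7

By current position: Okafor and Saleh (Department Chair); then Espinoza, Drummond, Chaudhari, Reyes and Johansson (Associate Professor).
Okafor and Saleh both have years of continuous service 26 years, so the next rule applies.
Okafor and Saleh are each not an endowed-chair holder, so the next rule applies.
Among Okafor and Saleh, by date of appointment to current position (earlier first): Okafor (2007-11-04) before Saleh (2011-03-11).
Espinoza, Drummond, Chaudhari, Reyes and Johansson all have years of continuous service 15 years, so the next rule applies.
Among Espinoza, Drummond, Chaudhari, Reyes and Johansson, an endowed-chair holder before not an endowed-chair holder: Espinoza (an endowed-chair holder) before Drummond, Chaudhari, Reyes and Johansson (not an endowed-chair holder).
Among Drummond, Chaudhari, Reyes and Johansson, by date of appointment to current position (earlier first): Drummond (2009-06-24) before Chaudhari (2017-08-19) before Reyes (2017-12-26) before Johansson (2021-06-24).
Order: Okafor, Saleh, Espinoza, Drummond, Chaudhari, Reyes, Johansson. So position 7.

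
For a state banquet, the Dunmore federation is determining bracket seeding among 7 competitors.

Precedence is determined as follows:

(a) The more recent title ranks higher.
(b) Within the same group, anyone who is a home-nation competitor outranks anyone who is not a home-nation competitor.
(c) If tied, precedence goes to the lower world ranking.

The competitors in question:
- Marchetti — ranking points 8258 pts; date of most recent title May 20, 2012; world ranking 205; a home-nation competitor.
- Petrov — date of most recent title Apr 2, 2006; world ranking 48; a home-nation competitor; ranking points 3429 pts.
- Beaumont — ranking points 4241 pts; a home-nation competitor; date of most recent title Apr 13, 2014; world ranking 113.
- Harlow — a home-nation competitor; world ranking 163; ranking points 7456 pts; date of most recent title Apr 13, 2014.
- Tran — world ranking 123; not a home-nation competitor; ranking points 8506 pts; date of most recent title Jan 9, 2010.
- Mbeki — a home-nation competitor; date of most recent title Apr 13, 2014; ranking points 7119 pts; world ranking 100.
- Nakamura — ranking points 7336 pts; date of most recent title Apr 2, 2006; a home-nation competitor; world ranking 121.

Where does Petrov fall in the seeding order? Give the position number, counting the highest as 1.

6

By date of most recent title (later first): Mbeki, Beaumont and Harlow (each Apr 13, 2014); then Marchetti (May 20, 2012); then Tran (Jan 9, 2010); then Petrov and Nakamura (both Apr 2, 2006).
Mbeki, Beaumont and Harlow are each a home-nation competitor, so the next rule applies.
Among Mbeki, Beaumont and Harlow, by world ranking (lower first): Mbeki (100) before Beaumont (113) before Harlow (163).
Petrov and Nakamura are each a home-nation competitor, so the next rule applies.
Among Petrov and Nakamura, by world ranking (lower first): Petrov (48) before Nakamura (121).
Order: Mbeki, Beaumont, Harlow, Marchetti, Tran, Petrov, Nakamura. So position 6.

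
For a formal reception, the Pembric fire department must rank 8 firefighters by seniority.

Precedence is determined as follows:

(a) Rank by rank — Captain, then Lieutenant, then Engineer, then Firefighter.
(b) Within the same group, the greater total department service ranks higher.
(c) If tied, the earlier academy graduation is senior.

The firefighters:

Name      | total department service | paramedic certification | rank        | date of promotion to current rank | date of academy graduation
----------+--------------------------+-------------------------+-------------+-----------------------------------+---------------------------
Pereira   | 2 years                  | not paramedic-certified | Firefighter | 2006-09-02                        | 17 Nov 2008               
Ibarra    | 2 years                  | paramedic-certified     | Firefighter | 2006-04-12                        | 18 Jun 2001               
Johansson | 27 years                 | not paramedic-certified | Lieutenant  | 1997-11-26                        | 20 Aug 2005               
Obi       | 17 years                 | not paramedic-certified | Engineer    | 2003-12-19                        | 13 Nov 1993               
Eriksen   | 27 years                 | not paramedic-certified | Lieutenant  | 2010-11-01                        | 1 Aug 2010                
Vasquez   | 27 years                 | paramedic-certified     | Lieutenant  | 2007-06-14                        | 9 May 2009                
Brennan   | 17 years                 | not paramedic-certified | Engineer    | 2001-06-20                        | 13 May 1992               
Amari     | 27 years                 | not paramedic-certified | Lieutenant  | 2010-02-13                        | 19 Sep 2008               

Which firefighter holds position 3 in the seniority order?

By rank: Johansson, Amari, Vasquez and Eriksen (Lieutenant); then Brennan and Obi (Engineer); then Ibarra and Pereira (Firefighter).
Johansson, Amari, Vasquez and Eriksen all have total department service 27 years, so the next rule applies.
Among Johansson, Amari, Vasquez and Eriksen, by date of academy graduation (earlier first): Johansson (20 Aug 2005) before Amari (19 Sep 2008) before Vasquez (9 May 2009) before Eriksen (1 Aug 2010).
Brennan and Obi both have total department service 17 years, so the next rule applies.
Among Brennan and Obi, by date of academy graduation (earlier first): Brennan (13 May 1992) before Obi (13 Nov 1993).
Ibarra and Pereira both have total department service 2 years, so the next rule applies.
Among Ibarra and Pereira, by date of academy graduation (earlier first): Ibarra (18 Jun 2001) before Pereira (17 Nov 2008).
Order: Johansson, Amari, Vasquez, Eriksen, Brennan, Obi, Ibarra, Pereira.

Vasquez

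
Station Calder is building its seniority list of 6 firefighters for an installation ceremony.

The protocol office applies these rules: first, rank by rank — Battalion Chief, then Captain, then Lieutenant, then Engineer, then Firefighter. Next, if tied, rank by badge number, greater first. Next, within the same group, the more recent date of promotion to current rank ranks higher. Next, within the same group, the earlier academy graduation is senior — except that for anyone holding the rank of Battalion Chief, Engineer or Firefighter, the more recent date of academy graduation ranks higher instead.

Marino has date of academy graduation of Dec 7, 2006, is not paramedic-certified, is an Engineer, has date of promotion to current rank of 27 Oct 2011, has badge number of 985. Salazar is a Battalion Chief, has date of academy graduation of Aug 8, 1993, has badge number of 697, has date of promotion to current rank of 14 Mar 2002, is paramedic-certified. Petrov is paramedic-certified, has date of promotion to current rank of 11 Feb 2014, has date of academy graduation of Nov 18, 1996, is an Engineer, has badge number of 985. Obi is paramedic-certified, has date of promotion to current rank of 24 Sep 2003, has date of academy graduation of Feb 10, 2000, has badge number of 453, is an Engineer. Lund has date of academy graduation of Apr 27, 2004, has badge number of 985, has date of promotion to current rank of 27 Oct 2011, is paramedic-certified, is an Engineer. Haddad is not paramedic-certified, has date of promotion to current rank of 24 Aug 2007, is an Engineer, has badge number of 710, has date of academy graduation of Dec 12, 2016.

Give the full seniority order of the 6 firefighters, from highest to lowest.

Salazar, Petrov, Marino, Lund, Haddad, Obi

By rank: Salazar (Battalion Chief); then Petrov, Marino, Lund, Haddad and Obi (Engineer).
Among Petrov, Marino, Lund, Haddad and Obi, by badge number (higher first): Petrov, Marino and Lund (985) before Haddad (710) before Obi (453).
Among Petrov, Marino and Lund, by date of promotion to current rank (later first): Petrov (11 Feb 2014) before Marino and Lund (27 Oct 2011).
Among Marino and Lund, by date of academy graduation (later first) (reversed rule for this group): Marino (Dec 7, 2006) before Lund (Apr 27, 2004).
Full order: Salazar, Petrov, Marino, Lund, Haddad, Obi.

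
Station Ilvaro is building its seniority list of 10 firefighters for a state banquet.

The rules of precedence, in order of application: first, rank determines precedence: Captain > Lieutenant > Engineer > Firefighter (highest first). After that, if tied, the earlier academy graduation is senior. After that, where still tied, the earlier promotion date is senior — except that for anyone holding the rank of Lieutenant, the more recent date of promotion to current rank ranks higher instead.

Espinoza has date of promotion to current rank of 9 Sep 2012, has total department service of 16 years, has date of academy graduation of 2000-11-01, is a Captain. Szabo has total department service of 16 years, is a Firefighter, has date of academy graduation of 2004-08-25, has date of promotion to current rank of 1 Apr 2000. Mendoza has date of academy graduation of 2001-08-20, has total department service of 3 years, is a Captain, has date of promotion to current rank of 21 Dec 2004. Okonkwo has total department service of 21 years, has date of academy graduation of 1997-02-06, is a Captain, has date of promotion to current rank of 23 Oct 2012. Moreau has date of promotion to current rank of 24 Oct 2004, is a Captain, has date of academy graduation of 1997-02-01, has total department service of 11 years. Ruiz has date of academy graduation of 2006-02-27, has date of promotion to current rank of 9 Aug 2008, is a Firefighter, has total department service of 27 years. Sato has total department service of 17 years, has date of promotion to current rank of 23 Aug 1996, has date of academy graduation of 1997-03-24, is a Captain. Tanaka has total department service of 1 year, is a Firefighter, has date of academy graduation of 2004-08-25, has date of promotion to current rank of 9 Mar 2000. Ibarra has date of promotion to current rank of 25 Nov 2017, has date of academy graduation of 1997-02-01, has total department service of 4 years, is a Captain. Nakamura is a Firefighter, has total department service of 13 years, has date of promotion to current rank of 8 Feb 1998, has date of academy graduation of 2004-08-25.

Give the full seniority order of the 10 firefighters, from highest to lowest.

By rank: Moreau, Ibarra, Okonkwo, Sato, Espinoza and Mendoza (Captain); then Nakamura, Tanaka, Szabo and Ruiz (Firefighter).
Among Moreau, Ibarra, Okonkwo, Sato, Espinoza and Mendoza, by date of academy graduation (earlier first): Moreau and Ibarra (1997-02-01) before Okonkwo (1997-02-06) before Sato (1997-03-24) before Espinoza (2000-11-01) before Mendoza (2001-08-20).
Among Moreau and Ibarra, by date of promotion to current rank (earlier first): Moreau (24 Oct 2004) before Ibarra (25 Nov 2017).
Among Nakamura, Tanaka, Szabo and Ruiz, by date of academy graduation (earlier first): Nakamura, Tanaka and Szabo (2004-08-25) before Ruiz (2006-02-27).
Among Nakamura, Tanaka and Szabo, by date of promotion to current rank (earlier first): Nakamura (8 Feb 1998) before Tanaka (9 Mar 2000) before Szabo (1 Apr 2000).
Full order: Moreau, Ibarra, Okonkwo, Sato, Espinoza, Mendoza, Nakamura, Tanaka, Szabo, Ruiz.

Moreau, Ibarra, Okonkwo, Sato, Espinoza, Mendoza, Nakamura, Tanaka, Szabo, Ruiz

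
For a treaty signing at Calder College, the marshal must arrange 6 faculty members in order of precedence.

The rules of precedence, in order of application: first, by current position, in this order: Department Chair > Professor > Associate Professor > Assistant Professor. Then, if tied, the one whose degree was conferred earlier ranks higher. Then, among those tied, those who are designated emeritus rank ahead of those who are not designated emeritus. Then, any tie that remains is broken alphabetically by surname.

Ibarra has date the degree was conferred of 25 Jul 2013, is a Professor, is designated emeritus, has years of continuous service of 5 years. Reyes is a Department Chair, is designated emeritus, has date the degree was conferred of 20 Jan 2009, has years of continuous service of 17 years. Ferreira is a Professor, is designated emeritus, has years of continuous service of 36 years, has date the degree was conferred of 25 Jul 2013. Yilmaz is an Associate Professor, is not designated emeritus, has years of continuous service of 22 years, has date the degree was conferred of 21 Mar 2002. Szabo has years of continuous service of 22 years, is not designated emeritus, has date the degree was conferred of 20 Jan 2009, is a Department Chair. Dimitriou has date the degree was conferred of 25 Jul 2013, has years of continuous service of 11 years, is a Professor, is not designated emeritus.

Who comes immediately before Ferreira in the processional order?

By current position: Reyes and Szabo (Department Chair); then Ferreira, Ibarra and Dimitriou (Professor); then Yilmaz (Associate Professor).
Reyes and Szabo both have date the degree was conferred 20 Jan 2009, so the next rule applies.
Among Reyes and Szabo, designated emeritus before not designated emeritus: Reyes (designated emeritus) before Szabo (not designated emeritus).
Ferreira, Ibarra and Dimitriou all have date the degree was conferred 25 Jul 2013, so the next rule applies.
Among Ferreira, Ibarra and Dimitriou, designated emeritus before not designated emeritus: Ferreira and Ibarra (designated emeritus) before Dimitriou (not designated emeritus).
Among Ferreira and Ibarra, alphabetically by surname: Ferreira before Ibarra.
Order: Reyes, Szabo, Ferreira, Ibarra, Dimitriou, Yilmaz.

Szabo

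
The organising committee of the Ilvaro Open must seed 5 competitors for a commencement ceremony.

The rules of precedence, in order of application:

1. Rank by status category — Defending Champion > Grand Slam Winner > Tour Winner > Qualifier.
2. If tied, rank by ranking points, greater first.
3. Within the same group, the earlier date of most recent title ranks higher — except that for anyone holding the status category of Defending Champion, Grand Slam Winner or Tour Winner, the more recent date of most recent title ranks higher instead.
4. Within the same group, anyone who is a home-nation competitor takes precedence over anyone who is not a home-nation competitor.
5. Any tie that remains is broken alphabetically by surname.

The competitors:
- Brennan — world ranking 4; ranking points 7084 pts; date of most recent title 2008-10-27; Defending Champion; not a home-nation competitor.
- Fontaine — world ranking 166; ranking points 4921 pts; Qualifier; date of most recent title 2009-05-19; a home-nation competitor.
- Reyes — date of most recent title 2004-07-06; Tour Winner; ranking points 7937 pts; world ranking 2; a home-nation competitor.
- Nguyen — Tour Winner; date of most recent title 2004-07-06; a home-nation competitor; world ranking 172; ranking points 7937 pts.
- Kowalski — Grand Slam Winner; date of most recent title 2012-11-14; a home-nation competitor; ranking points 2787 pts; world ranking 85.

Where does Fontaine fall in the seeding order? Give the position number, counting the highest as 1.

5

By status category: Brennan (Defending Champion); then Kowalski (Grand Slam Winner); then Nguyen and Reyes (Tour Winner); then Fontaine (Qualifier).
Nguyen and Reyes both have ranking points 7937 pts, so the next rule applies.
Nguyen and Reyes both have date of most recent title 2004-07-06, so the next rule applies.
Nguyen and Reyes are each a home-nation competitor, so the next rule applies.
Among Nguyen and Reyes, alphabetically by surname: Nguyen before Reyes.
Order: Brennan, Kowalski, Nguyen, Reyes, Fontaine. So position 5.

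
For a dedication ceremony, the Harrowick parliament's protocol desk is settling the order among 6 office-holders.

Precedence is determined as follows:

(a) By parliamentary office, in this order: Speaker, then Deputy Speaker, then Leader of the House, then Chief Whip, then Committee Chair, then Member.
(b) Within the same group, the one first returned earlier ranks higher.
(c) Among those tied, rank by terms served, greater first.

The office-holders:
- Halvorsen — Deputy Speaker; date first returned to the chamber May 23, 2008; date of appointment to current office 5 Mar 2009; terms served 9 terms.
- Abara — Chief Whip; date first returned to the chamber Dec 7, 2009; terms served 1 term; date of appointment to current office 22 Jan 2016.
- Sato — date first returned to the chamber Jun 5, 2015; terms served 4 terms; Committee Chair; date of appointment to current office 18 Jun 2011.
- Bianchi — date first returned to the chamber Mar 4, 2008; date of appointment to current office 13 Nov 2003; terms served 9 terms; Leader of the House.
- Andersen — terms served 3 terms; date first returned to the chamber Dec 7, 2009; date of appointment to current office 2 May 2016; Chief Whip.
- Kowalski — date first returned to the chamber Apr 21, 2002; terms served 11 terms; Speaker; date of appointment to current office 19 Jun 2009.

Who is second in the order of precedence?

Halvorsen

By parliamentary office: Kowalski (Speaker); then Halvorsen (Deputy Speaker); then Bianchi (Leader of the House); then Andersen and Abara (Chief Whip); then Sato (Committee Chair).
Andersen and Abara both have date first returned to the chamber Dec 7, 2009, so the next rule applies.
Among Andersen and Abara, by terms served (higher first): Andersen (3 terms) before Abara (1 term).
Order: Kowalski, Halvorsen, Bianchi, Andersen, Abara, Sato.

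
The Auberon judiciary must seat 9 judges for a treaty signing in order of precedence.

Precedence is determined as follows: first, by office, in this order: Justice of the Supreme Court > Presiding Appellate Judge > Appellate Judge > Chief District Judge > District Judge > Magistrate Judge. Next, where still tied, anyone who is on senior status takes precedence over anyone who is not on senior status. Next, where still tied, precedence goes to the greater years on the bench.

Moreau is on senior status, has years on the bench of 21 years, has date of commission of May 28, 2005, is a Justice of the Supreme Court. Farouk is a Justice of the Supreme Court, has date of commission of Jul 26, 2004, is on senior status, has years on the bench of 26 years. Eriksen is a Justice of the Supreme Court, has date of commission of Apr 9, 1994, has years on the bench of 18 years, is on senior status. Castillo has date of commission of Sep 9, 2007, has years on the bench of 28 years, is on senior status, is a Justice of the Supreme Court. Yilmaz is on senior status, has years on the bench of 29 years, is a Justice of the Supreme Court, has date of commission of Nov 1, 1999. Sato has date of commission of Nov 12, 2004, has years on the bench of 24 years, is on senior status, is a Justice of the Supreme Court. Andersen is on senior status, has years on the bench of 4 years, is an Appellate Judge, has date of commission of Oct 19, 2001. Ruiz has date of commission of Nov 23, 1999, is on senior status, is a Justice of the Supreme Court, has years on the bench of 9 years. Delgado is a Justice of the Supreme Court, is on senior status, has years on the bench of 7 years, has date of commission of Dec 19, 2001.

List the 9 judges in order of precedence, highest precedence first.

By office: Yilmaz, Castillo, Farouk, Sato, Moreau, Eriksen, Ruiz and Delgado (Justice of the Supreme Court); then Andersen (Appellate Judge).
Yilmaz, Castillo, Farouk, Sato, Moreau, Eriksen, Ruiz and Delgado are each on senior status, so the next rule applies.
Among Yilmaz, Castillo, Farouk, Sato, Moreau, Eriksen, Ruiz and Delgado, by years on the bench (higher first): Yilmaz (29 years) before Castillo (28 years) before Farouk (26 years) before Sato (24 years) before Moreau (21 years) before Eriksen (18 years) before Ruiz (9 years) before Delgado (7 years).
Full order: Yilmaz, Castillo, Farouk, Sato, Moreau, Eriksen, Ruiz, Delgado, Andersen.

Yilmaz, Castillo, Farouk, Sato, Moreau, Eriksen, Ruiz, Delgado, Andersen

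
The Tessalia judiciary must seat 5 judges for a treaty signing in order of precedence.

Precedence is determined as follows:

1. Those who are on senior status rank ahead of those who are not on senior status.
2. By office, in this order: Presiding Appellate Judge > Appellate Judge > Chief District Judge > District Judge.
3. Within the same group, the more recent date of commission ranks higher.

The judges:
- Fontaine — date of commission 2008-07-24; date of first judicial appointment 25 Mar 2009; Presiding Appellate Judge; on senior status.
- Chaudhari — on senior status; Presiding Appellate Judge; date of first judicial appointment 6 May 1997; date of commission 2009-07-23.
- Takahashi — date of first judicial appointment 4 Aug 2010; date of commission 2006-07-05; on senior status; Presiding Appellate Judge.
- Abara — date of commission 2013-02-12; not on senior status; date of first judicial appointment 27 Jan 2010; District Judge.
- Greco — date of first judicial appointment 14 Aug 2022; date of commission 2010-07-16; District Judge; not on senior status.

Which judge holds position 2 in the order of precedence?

By the first rule: Chaudhari, Fontaine and Takahashi (each on senior status); then Abara and Greco (both not on senior status).
Chaudhari, Fontaine and Takahashi are each Presiding Appellate Judge, so the next rule applies.
Among Chaudhari, Fontaine and Takahashi, by date of commission (later first): Chaudhari (2009-07-23) before Fontaine (2008-07-24) before Takahashi (2006-07-05).
Abara and Greco are each District Judge, so the next rule applies.
Among Abara and Greco, by date of commission (later first): Abara (2013-02-12) before Greco (2010-07-16).
Order: Chaudhari, Fontaine, Takahashi, Abara, Greco.

Fontaine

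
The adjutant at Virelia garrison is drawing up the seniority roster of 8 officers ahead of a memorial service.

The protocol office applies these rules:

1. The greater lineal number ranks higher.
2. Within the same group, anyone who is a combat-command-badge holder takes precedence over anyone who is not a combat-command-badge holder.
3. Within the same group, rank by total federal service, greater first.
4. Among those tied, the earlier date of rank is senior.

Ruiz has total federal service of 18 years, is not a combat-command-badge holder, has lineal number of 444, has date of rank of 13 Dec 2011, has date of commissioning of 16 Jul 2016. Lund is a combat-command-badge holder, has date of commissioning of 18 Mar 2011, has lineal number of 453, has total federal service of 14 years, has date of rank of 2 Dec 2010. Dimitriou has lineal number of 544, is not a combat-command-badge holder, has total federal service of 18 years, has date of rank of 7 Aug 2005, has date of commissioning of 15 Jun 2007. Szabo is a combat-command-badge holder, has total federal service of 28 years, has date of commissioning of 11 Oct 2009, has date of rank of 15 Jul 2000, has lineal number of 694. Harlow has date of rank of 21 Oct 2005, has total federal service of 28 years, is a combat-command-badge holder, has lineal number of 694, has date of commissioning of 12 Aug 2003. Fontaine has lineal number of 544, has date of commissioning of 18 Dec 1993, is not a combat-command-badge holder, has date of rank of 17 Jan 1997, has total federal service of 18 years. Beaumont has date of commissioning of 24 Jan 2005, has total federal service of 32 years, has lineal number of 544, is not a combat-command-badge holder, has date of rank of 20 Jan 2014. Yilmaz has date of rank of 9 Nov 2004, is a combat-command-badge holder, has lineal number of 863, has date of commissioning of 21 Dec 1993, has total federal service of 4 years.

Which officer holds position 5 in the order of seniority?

By lineal number (higher first): Yilmaz (863); then Szabo and Harlow (both 694); then Beaumont, Fontaine and Dimitriou (each 544); then Lund (453); then Ruiz (444).
Szabo and Harlow are each a combat-command-badge holder, so the next rule applies.
Szabo and Harlow both have total federal service 28 years, so the next rule applies.
Among Szabo and Harlow, by date of rank (earlier first): Szabo (15 Jul 2000) before Harlow (21 Oct 2005).
Beaumont, Fontaine and Dimitriou are each not a combat-command-badge holder, so the next rule applies.
Among Beaumont, Fontaine and Dimitriou, by total federal service (higher first): Beaumont (32 years) before Fontaine and Dimitriou (18 years).
Among Fontaine and Dimitriou, by date of rank (earlier first): Fontaine (17 Jan 1997) before Dimitriou (7 Aug 2005).
Order: Yilmaz, Szabo, Harlow, Beaumont, Fontaine, Dimitriou, Lund, Ruiz.

Fontaine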